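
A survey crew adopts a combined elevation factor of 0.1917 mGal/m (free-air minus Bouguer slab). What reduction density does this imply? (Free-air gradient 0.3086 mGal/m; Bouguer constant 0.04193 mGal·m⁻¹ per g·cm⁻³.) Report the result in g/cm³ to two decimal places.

2.79

0.1917 = 0.3086 − 0.04193 × ρ
ρ = (0.3086 − 0.1917) / 0.04193 = 2.79 g/cm³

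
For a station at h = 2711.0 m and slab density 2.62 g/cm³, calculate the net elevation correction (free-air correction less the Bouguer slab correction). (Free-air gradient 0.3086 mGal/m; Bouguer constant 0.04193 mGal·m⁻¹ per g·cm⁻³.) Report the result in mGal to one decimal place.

538.8

Combined gradient = 0.3086 − 0.04193 × 2.62 = 0.1987434 mGal/m
Combined elevation correction = 0.1987434 × 2711.0 = 538.8 mGal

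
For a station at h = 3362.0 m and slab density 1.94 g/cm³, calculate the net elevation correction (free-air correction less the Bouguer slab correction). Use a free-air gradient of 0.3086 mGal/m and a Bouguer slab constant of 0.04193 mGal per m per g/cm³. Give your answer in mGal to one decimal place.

764.0

Combined gradient = 0.3086 − 0.04193 × 1.94 = 0.2272558 mGal/m
Combined elevation correction = 0.2272558 × 3362.0 = 764.0 mGal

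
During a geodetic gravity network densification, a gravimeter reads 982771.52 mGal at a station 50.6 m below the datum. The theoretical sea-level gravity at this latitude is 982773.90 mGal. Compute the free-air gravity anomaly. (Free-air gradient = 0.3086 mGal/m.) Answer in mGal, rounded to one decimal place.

Free-air correction = 0.3086 × -50.6 = -15.62 mGal
Free-air anomaly = 982771.52 − 982773.90 + (-15.62) = -18.00 mGal

-18.0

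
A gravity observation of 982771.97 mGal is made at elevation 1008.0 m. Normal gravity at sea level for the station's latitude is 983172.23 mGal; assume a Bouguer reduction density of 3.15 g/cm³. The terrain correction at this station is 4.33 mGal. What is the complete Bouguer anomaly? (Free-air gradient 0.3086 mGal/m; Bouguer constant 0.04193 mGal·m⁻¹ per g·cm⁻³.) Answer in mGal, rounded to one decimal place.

-218.0

Free-air correction = 0.3086 × 1008.0 = 311.07 mGal
Free-air anomaly = 982771.97 − 983172.23 + (311.07) = -89.19 mGal
Bouguer slab correction = 0.04193 × 3.15 × 1008.0 = 133.14 mGal
Simple Bouguer anomaly = -89.19 − (133.14) = -222.33 mGal
Complete Bouguer anomaly = -222.33 + 4.33 = -218.00 mGal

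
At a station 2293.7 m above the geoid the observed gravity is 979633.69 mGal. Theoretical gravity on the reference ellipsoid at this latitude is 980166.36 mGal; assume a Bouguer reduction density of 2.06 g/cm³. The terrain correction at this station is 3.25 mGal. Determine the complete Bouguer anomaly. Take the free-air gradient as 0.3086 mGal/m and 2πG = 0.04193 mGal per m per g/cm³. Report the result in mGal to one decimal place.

-19.7

Free-air correction = 0.3086 × 2293.7 = 707.84 mGal
Free-air anomaly = 979633.69 − 980166.36 + (707.84) = 175.17 mGal
Bouguer slab correction = 0.04193 × 2.06 × 2293.7 = 198.12 mGal
Simple Bouguer anomaly = 175.17 − (198.12) = -22.95 mGal
Complete Bouguer anomaly = -22.95 + 3.25 = -19.70 mGal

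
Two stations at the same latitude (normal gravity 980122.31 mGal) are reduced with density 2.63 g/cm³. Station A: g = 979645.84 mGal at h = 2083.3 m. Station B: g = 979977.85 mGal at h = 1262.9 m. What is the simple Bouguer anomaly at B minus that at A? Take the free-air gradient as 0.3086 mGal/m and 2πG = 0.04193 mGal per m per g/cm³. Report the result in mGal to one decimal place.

Δg_SB(A) = 979645.84 − 980122.31 + 0.3086×2083.3 − 0.04193×2.63×2083.3 = -63.30 mGal
Δg_SB(B) = 979977.85 − 980122.31 + 0.3086×1262.9 − 0.04193×2.63×1262.9 = 106.00 mGal
Difference = 106.00 − (-63.30) = 169.30 mGal

169.3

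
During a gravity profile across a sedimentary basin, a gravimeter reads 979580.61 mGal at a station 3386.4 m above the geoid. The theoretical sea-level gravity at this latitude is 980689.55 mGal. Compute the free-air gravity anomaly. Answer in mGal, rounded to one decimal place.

Free-air correction = 0.3086 × 3386.4 = 1045.04 mGal
Free-air anomaly = 979580.61 − 980689.55 + (1045.04) = -63.90 mGal

-63.9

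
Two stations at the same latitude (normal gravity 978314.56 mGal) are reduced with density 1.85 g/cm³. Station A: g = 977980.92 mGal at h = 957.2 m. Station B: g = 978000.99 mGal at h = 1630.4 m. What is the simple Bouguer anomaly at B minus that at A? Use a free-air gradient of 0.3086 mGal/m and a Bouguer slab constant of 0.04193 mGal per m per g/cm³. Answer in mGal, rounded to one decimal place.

175.6

Δg_SB(A) = 977980.92 − 978314.56 + 0.3086×957.2 − 0.04193×1.85×957.2 = -112.50 mGal
Δg_SB(B) = 978000.99 − 978314.56 + 0.3086×1630.4 − 0.04193×1.85×1630.4 = 63.10 mGal
Difference = 63.10 − (-112.50) = 175.60 mGal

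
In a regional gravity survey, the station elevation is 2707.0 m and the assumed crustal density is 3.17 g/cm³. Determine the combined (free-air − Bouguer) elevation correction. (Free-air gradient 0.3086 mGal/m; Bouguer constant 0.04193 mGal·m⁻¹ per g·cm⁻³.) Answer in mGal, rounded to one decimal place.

Combined gradient = 0.3086 − 0.04193 × 3.17 = 0.1756819 mGal/m
Combined elevation correction = 0.1756819 × 2707.0 = 475.6 mGal

475.6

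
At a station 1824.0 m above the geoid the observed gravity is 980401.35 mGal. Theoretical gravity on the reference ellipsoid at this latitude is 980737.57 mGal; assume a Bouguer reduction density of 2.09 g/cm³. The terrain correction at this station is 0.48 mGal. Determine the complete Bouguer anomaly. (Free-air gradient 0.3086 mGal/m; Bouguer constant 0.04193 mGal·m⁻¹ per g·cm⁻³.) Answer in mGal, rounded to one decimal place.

67.3

Free-air correction = 0.3086 × 1824.0 = 562.89 mGal
Free-air anomaly = 980401.35 − 980737.57 + (562.89) = 226.67 mGal
Bouguer slab correction = 0.04193 × 2.09 × 1824.0 = 159.84 mGal
Simple Bouguer anomaly = 226.67 − (159.84) = 66.83 mGal
Complete Bouguer anomaly = 66.83 + 0.48 = 67.31 mGal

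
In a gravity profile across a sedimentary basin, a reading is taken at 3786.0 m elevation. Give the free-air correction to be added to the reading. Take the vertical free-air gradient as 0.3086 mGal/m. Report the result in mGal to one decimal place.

Free-air correction = 0.3086 × 3786.0 = 1168.4 mGal

1168.4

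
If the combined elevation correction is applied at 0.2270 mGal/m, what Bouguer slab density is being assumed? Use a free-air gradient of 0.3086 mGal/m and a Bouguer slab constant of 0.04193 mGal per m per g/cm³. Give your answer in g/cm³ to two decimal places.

1.95

0.2270 = 0.3086 − 0.04193 × ρ
ρ = (0.3086 − 0.2270) / 0.04193 = 1.95 g/cm³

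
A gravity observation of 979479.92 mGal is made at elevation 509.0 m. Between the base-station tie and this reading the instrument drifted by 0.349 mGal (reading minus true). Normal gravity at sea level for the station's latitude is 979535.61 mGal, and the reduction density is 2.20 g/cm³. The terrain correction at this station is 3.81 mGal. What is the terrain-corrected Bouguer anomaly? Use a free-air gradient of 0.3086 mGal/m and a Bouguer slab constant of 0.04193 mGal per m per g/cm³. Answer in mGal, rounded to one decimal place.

57.9

Drift-corrected reading = 979479.92 − (0.349) = 979479.571 mGal
Free-air correction = 0.3086 × 509.0 = 157.08 mGal
Free-air anomaly = 979479.571 − 979535.61 + (157.08) = 101.041 mGal
Bouguer slab correction = 0.04193 × 2.20 × 509.0 = 46.95 mGal
Simple Bouguer anomaly = 101.041 − (46.95) = 54.091 mGal
Complete Bouguer anomaly = 54.091 + 3.81 = 57.901 mGal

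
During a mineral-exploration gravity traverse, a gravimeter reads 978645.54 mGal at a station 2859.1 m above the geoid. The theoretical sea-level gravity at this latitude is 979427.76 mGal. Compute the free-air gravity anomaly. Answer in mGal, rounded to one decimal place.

100.1

Free-air correction = 0.3086 × 2859.1 = 882.32 mGal
Free-air anomaly = 978645.54 − 979427.76 + (882.32) = 100.10 mGal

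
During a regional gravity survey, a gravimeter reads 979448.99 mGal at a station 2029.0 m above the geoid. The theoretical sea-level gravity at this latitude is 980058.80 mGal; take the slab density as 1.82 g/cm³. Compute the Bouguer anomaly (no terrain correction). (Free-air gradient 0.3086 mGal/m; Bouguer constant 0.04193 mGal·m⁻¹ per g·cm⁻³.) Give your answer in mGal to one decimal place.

-138.5

Free-air correction = 0.3086 × 2029.0 = 626.15 mGal
Free-air anomaly = 979448.99 − 980058.80 + (626.15) = 16.34 mGal
Bouguer slab correction = 0.04193 × 1.82 × 2029.0 = 154.84 mGal
Simple Bouguer anomaly = 16.34 − (154.84) = -138.50 mGal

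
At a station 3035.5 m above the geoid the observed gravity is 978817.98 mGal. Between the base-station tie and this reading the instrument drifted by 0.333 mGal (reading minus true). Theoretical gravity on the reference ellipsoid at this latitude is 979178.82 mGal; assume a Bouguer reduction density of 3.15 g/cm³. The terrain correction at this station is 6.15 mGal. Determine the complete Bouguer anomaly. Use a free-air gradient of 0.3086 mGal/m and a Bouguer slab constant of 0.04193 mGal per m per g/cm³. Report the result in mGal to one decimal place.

Drift-corrected reading = 978817.98 − (0.333) = 978817.647 mGal
Free-air correction = 0.3086 × 3035.5 = 936.76 mGal
Free-air anomaly = 978817.647 − 979178.82 + (936.76) = 575.587 mGal
Bouguer slab correction = 0.04193 × 3.15 × 3035.5 = 400.93 mGal
Simple Bouguer anomaly = 575.587 − (400.93) = 174.657 mGal
Complete Bouguer anomaly = 174.657 + 6.15 = 180.807 mGal

180.8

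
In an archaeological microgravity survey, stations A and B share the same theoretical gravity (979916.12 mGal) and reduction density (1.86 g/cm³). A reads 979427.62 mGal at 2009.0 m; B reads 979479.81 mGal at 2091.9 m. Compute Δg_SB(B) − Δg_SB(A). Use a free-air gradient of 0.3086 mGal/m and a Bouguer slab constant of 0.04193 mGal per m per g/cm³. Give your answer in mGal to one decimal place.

Δg_SB(A) = 979427.62 − 979916.12 + 0.3086×2009.0 − 0.04193×1.86×2009.0 = -25.20 mGal
Δg_SB(B) = 979479.81 − 979916.12 + 0.3086×2091.9 − 0.04193×1.86×2091.9 = 46.10 mGal
Difference = 46.10 − (-25.20) = 71.30 mGal

71.3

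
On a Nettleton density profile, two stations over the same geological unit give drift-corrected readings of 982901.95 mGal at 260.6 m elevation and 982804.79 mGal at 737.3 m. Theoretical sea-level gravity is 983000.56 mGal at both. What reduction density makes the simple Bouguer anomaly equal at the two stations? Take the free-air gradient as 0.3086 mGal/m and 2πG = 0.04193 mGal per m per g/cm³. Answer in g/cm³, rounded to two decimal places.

2.50

Δg_obs = 982804.79 − 982901.95 = -97.16 mGal over Δh = 737.3 − 260.6 = 476.7 m
Equal Bouguer anomalies ⇒ Δg_obs + (0.3086 − 0.04193ρ)·Δh = 0
0.3086 − 0.04193ρ = −Δg_obs/Δh = 0.20382
ρ = (0.3086 − 0.20382) / 0.04193 = 2.50 g/cm³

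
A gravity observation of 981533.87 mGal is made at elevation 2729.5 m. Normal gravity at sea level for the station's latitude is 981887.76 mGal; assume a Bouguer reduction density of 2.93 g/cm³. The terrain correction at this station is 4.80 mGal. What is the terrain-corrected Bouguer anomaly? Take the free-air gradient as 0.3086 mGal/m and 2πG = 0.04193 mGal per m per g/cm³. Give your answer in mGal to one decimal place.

Free-air correction = 0.3086 × 2729.5 = 842.32 mGal
Free-air anomaly = 981533.87 − 981887.76 + (842.32) = 488.43 mGal
Bouguer slab correction = 0.04193 × 2.93 × 2729.5 = 335.33 mGal
Simple Bouguer anomaly = 488.43 − (335.33) = 153.10 mGal
Complete Bouguer anomaly = 153.10 + 4.80 = 157.90 mGal

157.9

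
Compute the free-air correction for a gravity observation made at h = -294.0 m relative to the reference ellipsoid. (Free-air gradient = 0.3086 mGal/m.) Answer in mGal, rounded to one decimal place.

Free-air correction = 0.3086 × -294.0 = -90.7 mGal

-90.7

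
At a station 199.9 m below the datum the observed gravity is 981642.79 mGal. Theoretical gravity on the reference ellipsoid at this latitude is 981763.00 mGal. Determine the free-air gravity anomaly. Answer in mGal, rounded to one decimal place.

-181.9

Free-air correction = 0.3086 × -199.9 = -61.69 mGal
Free-air anomaly = 981642.79 − 981763.00 + (-61.69) = -181.90 mGal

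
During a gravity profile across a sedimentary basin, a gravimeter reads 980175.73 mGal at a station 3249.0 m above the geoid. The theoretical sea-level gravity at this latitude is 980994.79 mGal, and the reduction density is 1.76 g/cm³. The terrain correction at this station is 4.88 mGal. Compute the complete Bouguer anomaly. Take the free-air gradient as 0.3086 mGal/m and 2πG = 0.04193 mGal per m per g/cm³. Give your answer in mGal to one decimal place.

-51.3

Free-air correction = 0.3086 × 3249.0 = 1002.64 mGal
Free-air anomaly = 980175.73 − 980994.79 + (1002.64) = 183.58 mGal
Bouguer slab correction = 0.04193 × 1.76 × 3249.0 = 239.77 mGal
Simple Bouguer anomaly = 183.58 − (239.77) = -56.19 mGal
Complete Bouguer anomaly = -56.19 + 4.88 = -51.31 mGal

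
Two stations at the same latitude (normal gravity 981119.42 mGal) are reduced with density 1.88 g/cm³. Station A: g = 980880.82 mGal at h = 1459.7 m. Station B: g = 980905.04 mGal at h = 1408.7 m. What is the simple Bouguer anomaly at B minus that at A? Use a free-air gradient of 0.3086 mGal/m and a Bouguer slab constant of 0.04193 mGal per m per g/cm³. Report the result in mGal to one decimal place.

Δg_SB(A) = 980880.82 − 981119.42 + 0.3086×1459.7 − 0.04193×1.88×1459.7 = 96.80 mGal
Δg_SB(B) = 980905.04 − 981119.42 + 0.3086×1408.7 − 0.04193×1.88×1408.7 = 109.30 mGal
Difference = 109.30 − (96.80) = 12.50 mGal

12.5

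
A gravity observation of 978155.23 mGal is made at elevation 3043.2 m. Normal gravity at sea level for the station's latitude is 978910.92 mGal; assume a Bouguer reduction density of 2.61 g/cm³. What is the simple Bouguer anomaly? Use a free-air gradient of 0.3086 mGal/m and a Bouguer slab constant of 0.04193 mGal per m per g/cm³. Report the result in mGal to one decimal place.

Free-air correction = 0.3086 × 3043.2 = 939.13 mGal
Free-air anomaly = 978155.23 − 978910.92 + (939.13) = 183.44 mGal
Bouguer slab correction = 0.04193 × 2.61 × 3043.2 = 333.04 mGal
Simple Bouguer anomaly = 183.44 − (333.04) = -149.60 mGal

-149.6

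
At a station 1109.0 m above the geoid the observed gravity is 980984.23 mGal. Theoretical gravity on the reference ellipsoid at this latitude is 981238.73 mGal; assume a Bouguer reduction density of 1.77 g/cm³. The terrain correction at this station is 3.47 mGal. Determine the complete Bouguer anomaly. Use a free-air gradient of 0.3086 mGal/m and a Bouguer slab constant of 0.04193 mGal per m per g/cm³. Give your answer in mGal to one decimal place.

8.9

Free-air correction = 0.3086 × 1109.0 = 342.24 mGal
Free-air anomaly = 980984.23 − 981238.73 + (342.24) = 87.74 mGal
Bouguer slab correction = 0.04193 × 1.77 × 1109.0 = 82.31 mGal
Simple Bouguer anomaly = 87.74 − (82.31) = 5.43 mGal
Complete Bouguer anomaly = 5.43 + 3.47 = 8.90 mGal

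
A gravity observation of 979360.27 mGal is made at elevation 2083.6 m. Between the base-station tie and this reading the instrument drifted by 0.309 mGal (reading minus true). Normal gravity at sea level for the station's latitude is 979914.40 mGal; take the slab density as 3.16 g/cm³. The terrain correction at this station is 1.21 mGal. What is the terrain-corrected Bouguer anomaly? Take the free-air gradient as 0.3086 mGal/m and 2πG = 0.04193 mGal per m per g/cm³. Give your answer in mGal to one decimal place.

-186.3

Drift-corrected reading = 979360.27 − (0.309) = 979359.961 mGal
Free-air correction = 0.3086 × 2083.6 = 643.00 mGal
Free-air anomaly = 979359.961 − 979914.40 + (643.00) = 88.561 mGal
Bouguer slab correction = 0.04193 × 3.16 × 2083.6 = 276.07 mGal
Simple Bouguer anomaly = 88.561 − (276.07) = -187.509 mGal
Complete Bouguer anomaly = -187.509 + 1.21 = -186.299 mGal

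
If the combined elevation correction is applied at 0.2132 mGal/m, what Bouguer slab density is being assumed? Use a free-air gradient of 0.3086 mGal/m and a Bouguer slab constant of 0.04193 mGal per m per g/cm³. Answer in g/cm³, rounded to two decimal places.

2.28

0.2132 = 0.3086 − 0.04193 × ρ
ρ = (0.3086 − 0.2132) / 0.04193 = 2.28 g/cm³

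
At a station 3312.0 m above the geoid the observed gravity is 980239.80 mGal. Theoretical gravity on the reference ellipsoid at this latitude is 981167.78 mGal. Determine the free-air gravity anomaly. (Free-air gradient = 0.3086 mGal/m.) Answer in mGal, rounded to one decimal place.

Free-air correction = 0.3086 × 3312.0 = 1022.08 mGal
Free-air anomaly = 980239.80 − 981167.78 + (1022.08) = 94.10 mGal

94.1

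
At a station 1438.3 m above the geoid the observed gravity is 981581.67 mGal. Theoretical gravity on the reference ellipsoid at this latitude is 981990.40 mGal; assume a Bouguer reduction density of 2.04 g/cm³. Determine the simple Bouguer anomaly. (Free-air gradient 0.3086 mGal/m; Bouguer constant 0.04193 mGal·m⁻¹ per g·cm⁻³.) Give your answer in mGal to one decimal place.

Free-air correction = 0.3086 × 1438.3 = 443.86 mGal
Free-air anomaly = 981581.67 − 981990.40 + (443.86) = 35.13 mGal
Bouguer slab correction = 0.04193 × 2.04 × 1438.3 = 123.03 mGal
Simple Bouguer anomaly = 35.13 − (123.03) = -87.90 mGal

-87.9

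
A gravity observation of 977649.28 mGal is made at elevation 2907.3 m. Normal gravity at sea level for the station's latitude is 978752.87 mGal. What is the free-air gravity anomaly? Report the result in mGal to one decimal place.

-206.4

Free-air correction = 0.3086 × 2907.3 = 897.19 mGal
Free-air anomaly = 977649.28 − 978752.87 + (897.19) = -206.40 mGal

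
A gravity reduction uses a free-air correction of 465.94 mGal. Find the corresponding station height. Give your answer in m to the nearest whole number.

h = 465.94 / 0.3086 = 1509.85 m

1510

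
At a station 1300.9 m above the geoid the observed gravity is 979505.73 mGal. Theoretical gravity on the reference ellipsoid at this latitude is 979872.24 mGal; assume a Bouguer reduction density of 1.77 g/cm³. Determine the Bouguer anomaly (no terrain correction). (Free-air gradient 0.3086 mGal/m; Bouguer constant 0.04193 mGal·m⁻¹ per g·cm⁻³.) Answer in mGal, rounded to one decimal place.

Free-air correction = 0.3086 × 1300.9 = 401.46 mGal
Free-air anomaly = 979505.73 − 979872.24 + (401.46) = 34.95 mGal
Bouguer slab correction = 0.04193 × 1.77 × 1300.9 = 96.55 mGal
Simple Bouguer anomaly = 34.95 − (96.55) = -61.60 mGal

-61.6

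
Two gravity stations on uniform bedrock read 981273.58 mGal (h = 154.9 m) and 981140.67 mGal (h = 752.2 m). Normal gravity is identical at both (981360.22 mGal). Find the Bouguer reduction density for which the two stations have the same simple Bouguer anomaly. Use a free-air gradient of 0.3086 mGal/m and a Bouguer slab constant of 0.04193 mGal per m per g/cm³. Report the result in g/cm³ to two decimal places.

2.05

Δg_obs = 981140.67 − 981273.58 = -132.91 mGal over Δh = 752.2 − 154.9 = 597.3 m
Equal Bouguer anomalies ⇒ Δg_obs + (0.3086 − 0.04193ρ)·Δh = 0
0.3086 − 0.04193ρ = −Δg_obs/Δh = 0.22252
ρ = (0.3086 − 0.22252) / 0.04193 = 2.05 g/cm³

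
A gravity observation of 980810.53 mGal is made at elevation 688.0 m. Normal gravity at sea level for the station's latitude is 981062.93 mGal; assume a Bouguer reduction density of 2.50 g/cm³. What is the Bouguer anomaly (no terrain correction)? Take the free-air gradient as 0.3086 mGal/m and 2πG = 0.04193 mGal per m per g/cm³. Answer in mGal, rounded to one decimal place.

-112.2

Free-air correction = 0.3086 × 688.0 = 212.32 mGal
Free-air anomaly = 980810.53 − 981062.93 + (212.32) = -40.08 mGal
Bouguer slab correction = 0.04193 × 2.50 × 688.0 = 72.12 mGal
Simple Bouguer anomaly = -40.08 − (72.12) = -112.20 mGal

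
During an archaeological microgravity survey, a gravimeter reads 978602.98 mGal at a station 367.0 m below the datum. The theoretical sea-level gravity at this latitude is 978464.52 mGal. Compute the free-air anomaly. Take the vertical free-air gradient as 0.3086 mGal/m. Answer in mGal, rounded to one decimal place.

25.2

Free-air correction = 0.3086 × -367.0 = -113.26 mGal
Free-air anomaly = 978602.98 − 978464.52 + (-113.26) = 25.20 mGal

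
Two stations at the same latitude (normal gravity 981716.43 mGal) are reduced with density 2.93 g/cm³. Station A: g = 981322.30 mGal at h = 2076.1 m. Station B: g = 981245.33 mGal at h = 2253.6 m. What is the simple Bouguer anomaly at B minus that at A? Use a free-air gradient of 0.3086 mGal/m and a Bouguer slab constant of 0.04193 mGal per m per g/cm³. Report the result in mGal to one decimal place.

-44.0

Δg_SB(A) = 981322.30 − 981716.43 + 0.3086×2076.1 − 0.04193×2.93×2076.1 = -8.50 mGal
Δg_SB(B) = 981245.33 − 981716.43 + 0.3086×2253.6 − 0.04193×2.93×2253.6 = -52.50 mGal
Difference = -52.50 − (-8.50) = -44.00 mGal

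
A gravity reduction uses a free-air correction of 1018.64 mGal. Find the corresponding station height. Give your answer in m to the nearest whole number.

h = 1018.64 / 0.3086 = 3300.84 m

3301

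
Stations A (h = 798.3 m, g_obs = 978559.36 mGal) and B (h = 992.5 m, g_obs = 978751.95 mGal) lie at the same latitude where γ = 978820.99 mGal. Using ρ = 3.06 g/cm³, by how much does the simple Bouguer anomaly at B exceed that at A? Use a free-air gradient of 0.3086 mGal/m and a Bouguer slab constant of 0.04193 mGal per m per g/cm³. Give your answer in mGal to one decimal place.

Δg_SB(A) = 978559.36 − 978820.99 + 0.3086×798.3 − 0.04193×3.06×798.3 = -117.70 mGal
Δg_SB(B) = 978751.95 − 978820.99 + 0.3086×992.5 − 0.04193×3.06×992.5 = 109.90 mGal
Difference = 109.90 − (-117.70) = 227.60 mGal

227.6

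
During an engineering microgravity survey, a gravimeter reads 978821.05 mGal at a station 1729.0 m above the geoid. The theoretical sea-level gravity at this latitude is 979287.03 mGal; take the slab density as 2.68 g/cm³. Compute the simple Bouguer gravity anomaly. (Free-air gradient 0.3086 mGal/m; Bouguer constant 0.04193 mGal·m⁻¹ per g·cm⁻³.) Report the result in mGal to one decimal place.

-126.7

Free-air correction = 0.3086 × 1729.0 = 533.57 mGal
Free-air anomaly = 978821.05 − 979287.03 + (533.57) = 67.59 mGal
Bouguer slab correction = 0.04193 × 2.68 × 1729.0 = 194.29 mGal
Simple Bouguer anomaly = 67.59 − (194.29) = -126.70 mGal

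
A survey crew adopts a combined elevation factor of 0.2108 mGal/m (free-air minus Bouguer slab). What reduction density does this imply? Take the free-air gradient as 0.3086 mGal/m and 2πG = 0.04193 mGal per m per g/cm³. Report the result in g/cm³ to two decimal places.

0.2108 = 0.3086 − 0.04193 × ρ
ρ = (0.3086 − 0.2108) / 0.04193 = 2.33 g/cm³

2.33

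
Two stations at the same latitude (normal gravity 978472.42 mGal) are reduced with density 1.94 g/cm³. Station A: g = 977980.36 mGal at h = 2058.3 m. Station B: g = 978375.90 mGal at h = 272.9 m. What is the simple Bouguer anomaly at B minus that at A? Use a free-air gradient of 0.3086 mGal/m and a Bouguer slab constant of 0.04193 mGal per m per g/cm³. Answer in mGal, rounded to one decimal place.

Δg_SB(A) = 977980.36 − 978472.42 + 0.3086×2058.3 − 0.04193×1.94×2058.3 = -24.30 mGal
Δg_SB(B) = 978375.90 − 978472.42 + 0.3086×272.9 − 0.04193×1.94×272.9 = -34.50 mGal
Difference = -34.50 − (-24.30) = -10.20 mGal

-10.2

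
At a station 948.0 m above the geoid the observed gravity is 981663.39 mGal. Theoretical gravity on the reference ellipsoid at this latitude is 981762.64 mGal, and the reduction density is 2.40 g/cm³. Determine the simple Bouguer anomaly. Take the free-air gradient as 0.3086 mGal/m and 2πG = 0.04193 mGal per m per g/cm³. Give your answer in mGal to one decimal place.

Free-air correction = 0.3086 × 948.0 = 292.55 mGal
Free-air anomaly = 981663.39 − 981762.64 + (292.55) = 193.30 mGal
Bouguer slab correction = 0.04193 × 2.40 × 948.0 = 95.40 mGal
Simple Bouguer anomaly = 193.30 − (95.40) = 97.90 mGal

97.9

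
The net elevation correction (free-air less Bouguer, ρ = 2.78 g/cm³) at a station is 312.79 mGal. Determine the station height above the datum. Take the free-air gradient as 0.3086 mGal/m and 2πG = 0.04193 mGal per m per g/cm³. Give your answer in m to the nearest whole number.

1629

Combined gradient = 0.3086 − 0.04193 × 2.78 = 0.1920346 mGal/m
h = 312.79 / 0.1920346 = 1628.82 m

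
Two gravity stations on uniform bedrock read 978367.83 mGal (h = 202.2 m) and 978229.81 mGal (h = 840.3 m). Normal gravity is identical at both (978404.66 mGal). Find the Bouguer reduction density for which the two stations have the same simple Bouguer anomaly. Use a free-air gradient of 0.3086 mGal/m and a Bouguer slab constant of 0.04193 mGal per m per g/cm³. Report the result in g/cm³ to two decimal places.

2.20

Δg_obs = 978229.81 − 978367.83 = -138.02 mGal over Δh = 840.3 − 202.2 = 638.1 m
Equal Bouguer anomalies ⇒ Δg_obs + (0.3086 − 0.04193ρ)·Δh = 0
0.3086 − 0.04193ρ = −Δg_obs/Δh = 0.21630
ρ = (0.3086 − 0.21630) / 0.04193 = 2.20 g/cm³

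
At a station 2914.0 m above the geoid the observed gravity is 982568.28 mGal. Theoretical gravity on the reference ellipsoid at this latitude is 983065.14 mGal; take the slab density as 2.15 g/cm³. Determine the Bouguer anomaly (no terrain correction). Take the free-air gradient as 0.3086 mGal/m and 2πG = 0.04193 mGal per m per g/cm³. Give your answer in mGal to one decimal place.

Free-air correction = 0.3086 × 2914.0 = 899.26 mGal
Free-air anomaly = 982568.28 − 983065.14 + (899.26) = 402.40 mGal
Bouguer slab correction = 0.04193 × 2.15 × 2914.0 = 262.70 mGal
Simple Bouguer anomaly = 402.40 − (262.70) = 139.70 mGal

139.7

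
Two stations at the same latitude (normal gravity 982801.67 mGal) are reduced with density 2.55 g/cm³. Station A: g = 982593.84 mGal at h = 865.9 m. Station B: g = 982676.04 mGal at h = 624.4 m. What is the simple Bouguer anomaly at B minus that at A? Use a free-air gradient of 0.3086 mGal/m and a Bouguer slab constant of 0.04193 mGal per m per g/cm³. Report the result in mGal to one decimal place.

Δg_SB(A) = 982593.84 − 982801.67 + 0.3086×865.9 − 0.04193×2.55×865.9 = -33.20 mGal
Δg_SB(B) = 982676.04 − 982801.67 + 0.3086×624.4 − 0.04193×2.55×624.4 = 0.30 mGal
Difference = 0.30 − (-33.20) = 33.50 mGal

33.5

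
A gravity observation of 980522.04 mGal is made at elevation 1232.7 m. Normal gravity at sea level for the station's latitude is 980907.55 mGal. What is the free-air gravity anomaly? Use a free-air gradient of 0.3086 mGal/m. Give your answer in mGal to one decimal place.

-5.1

Free-air correction = 0.3086 × 1232.7 = 380.41 mGal
Free-air anomaly = 980522.04 − 980907.55 + (380.41) = -5.10 mGal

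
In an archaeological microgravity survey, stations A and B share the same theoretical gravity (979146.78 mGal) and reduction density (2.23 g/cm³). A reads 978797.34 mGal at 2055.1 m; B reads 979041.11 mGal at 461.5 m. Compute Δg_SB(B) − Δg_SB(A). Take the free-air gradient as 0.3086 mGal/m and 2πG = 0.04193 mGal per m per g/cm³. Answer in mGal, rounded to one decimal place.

Δg_SB(A) = 978797.34 − 979146.78 + 0.3086×2055.1 − 0.04193×2.23×2055.1 = 92.60 mGal
Δg_SB(B) = 979041.11 − 979146.78 + 0.3086×461.5 − 0.04193×2.23×461.5 = -6.40 mGal
Difference = -6.40 − (92.60) = -99.00 mGal

-99.0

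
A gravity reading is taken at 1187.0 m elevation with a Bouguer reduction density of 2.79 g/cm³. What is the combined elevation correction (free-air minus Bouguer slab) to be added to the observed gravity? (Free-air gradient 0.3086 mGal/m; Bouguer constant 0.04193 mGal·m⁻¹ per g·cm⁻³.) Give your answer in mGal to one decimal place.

Combined gradient = 0.3086 − 0.04193 × 2.79 = 0.1916153 mGal/m
Combined elevation correction = 0.1916153 × 1187.0 = 227.4 mGal

227.4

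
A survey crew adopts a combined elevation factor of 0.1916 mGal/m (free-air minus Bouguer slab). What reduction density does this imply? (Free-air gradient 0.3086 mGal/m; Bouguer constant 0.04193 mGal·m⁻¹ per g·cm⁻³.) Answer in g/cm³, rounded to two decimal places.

2.79

0.1916 = 0.3086 − 0.04193 × ρ
ρ = (0.3086 − 0.1916) / 0.04193 = 2.79 g/cm³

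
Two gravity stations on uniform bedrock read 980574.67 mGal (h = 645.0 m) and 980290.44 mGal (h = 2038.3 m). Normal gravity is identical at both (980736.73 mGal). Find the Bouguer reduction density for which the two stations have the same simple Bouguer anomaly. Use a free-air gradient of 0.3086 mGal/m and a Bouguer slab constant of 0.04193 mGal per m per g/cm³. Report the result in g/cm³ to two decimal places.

2.49

Δg_obs = 980290.44 − 980574.67 = -284.23 mGal over Δh = 2038.3 − 645.0 = 1393.3 m
Equal Bouguer anomalies ⇒ Δg_obs + (0.3086 − 0.04193ρ)·Δh = 0
0.3086 − 0.04193ρ = −Δg_obs/Δh = 0.20400
ρ = (0.3086 − 0.20400) / 0.04193 = 2.49 g/cm³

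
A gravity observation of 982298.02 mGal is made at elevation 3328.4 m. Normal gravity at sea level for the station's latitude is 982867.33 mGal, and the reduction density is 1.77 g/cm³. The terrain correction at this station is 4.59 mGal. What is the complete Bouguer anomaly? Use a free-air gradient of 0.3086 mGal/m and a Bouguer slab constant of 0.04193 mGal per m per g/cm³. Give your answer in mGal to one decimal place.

Free-air correction = 0.3086 × 3328.4 = 1027.14 mGal
Free-air anomaly = 982298.02 − 982867.33 + (1027.14) = 457.83 mGal
Bouguer slab correction = 0.04193 × 1.77 × 3328.4 = 247.02 mGal
Simple Bouguer anomaly = 457.83 − (247.02) = 210.81 mGal
Complete Bouguer anomaly = 210.81 + 4.59 = 215.40 mGal

215.4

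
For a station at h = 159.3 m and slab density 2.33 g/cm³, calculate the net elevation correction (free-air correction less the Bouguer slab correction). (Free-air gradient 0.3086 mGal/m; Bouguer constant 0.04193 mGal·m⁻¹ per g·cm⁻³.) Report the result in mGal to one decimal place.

Combined gradient = 0.3086 − 0.04193 × 2.33 = 0.2109031 mGal/m
Combined elevation correction = 0.2109031 × 159.3 = 33.6 mGal

33.6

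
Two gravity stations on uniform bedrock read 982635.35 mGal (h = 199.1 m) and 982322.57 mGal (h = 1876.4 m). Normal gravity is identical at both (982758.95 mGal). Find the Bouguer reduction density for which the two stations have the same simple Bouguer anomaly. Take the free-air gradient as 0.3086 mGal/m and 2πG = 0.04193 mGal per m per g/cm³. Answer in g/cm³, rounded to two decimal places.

2.91

Δg_obs = 982322.57 − 982635.35 = -312.78 mGal over Δh = 1876.4 − 199.1 = 1677.3 m
Equal Bouguer anomalies ⇒ Δg_obs + (0.3086 − 0.04193ρ)·Δh = 0
0.3086 − 0.04193ρ = −Δg_obs/Δh = 0.18648
ρ = (0.3086 − 0.18648) / 0.04193 = 2.91 g/cm³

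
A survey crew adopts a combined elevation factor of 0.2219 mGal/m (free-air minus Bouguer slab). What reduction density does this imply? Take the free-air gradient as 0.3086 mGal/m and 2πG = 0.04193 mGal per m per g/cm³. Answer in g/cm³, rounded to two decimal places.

0.2219 = 0.3086 − 0.04193 × ρ
ρ = (0.3086 − 0.2219) / 0.04193 = 2.07 g/cm³

2.07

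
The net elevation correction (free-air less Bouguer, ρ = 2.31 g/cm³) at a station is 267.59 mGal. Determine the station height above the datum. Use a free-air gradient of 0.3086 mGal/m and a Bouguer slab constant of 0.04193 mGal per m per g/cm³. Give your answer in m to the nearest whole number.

Combined gradient = 0.3086 − 0.04193 × 2.31 = 0.2117417 mGal/m
h = 267.59 / 0.2117417 = 1263.76 m

1264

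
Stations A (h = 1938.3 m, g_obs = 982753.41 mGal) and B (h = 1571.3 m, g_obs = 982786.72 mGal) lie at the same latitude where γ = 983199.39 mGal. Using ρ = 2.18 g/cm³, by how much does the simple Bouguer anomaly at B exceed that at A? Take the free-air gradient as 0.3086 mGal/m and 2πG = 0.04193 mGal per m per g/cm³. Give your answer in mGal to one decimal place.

-46.4

Δg_SB(A) = 982753.41 − 983199.39 + 0.3086×1938.3 − 0.04193×2.18×1938.3 = -25.00 mGal
Δg_SB(B) = 982786.72 − 983199.39 + 0.3086×1571.3 − 0.04193×2.18×1571.3 = -71.40 mGal
Difference = -71.40 − (-25.00) = -46.40 mGal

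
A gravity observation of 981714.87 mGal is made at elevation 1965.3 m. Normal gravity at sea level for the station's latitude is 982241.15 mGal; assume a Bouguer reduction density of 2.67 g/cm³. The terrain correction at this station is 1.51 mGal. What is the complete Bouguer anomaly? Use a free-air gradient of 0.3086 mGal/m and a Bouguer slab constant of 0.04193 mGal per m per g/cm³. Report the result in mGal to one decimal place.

Free-air correction = 0.3086 × 1965.3 = 606.49 mGal
Free-air anomaly = 981714.87 − 982241.15 + (606.49) = 80.21 mGal
Bouguer slab correction = 0.04193 × 2.67 × 1965.3 = 220.02 mGal
Simple Bouguer anomaly = 80.21 − (220.02) = -139.81 mGal
Complete Bouguer anomaly = -139.81 + 1.51 = -138.30 mGal

-138.3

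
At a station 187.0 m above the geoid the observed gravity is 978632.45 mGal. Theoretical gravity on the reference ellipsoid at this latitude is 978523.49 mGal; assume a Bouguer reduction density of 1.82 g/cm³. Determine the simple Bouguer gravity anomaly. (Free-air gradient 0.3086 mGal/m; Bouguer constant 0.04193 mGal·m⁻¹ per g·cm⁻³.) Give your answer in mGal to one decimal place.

152.4

Free-air correction = 0.3086 × 187.0 = 57.71 mGal
Free-air anomaly = 978632.45 − 978523.49 + (57.71) = 166.67 mGal
Bouguer slab correction = 0.04193 × 1.82 × 187.0 = 14.27 mGal
Simple Bouguer anomaly = 166.67 − (14.27) = 152.40 mGal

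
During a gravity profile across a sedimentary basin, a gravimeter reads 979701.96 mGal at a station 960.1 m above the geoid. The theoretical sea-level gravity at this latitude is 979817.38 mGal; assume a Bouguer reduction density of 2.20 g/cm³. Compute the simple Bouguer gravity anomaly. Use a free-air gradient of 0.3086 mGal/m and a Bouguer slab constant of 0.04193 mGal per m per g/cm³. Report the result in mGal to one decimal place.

Free-air correction = 0.3086 × 960.1 = 296.29 mGal
Free-air anomaly = 979701.96 − 979817.38 + (296.29) = 180.87 mGal
Bouguer slab correction = 0.04193 × 2.20 × 960.1 = 88.57 mGal
Simple Bouguer anomaly = 180.87 − (88.57) = 92.30 mGal

92.3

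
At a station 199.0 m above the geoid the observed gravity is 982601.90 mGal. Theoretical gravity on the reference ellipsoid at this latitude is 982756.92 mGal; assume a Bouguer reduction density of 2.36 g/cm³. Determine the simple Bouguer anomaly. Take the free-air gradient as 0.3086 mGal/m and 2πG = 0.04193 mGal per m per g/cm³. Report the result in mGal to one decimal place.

Free-air correction = 0.3086 × 199.0 = 61.41 mGal
Free-air anomaly = 982601.90 − 982756.92 + (61.41) = -93.61 mGal
Bouguer slab correction = 0.04193 × 2.36 × 199.0 = 19.69 mGal
Simple Bouguer anomaly = -93.61 − (19.69) = -113.30 mGal

-113.3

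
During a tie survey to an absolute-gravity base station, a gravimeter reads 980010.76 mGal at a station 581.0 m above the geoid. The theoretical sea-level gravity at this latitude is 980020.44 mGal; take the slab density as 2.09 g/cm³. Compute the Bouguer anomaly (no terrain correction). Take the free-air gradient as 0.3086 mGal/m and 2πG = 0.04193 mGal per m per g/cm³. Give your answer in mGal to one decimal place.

Free-air correction = 0.3086 × 581.0 = 179.30 mGal
Free-air anomaly = 980010.76 − 980020.44 + (179.30) = 169.62 mGal
Bouguer slab correction = 0.04193 × 2.09 × 581.0 = 50.92 mGal
Simple Bouguer anomaly = 169.62 − (50.92) = 118.70 mGal

118.7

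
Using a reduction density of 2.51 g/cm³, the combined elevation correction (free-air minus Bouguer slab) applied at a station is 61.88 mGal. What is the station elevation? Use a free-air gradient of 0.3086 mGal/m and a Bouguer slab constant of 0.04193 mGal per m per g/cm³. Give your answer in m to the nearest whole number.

304

Combined gradient = 0.3086 − 0.04193 × 2.51 = 0.2033557 mGal/m
h = 61.88 / 0.2033557 = 304.29 m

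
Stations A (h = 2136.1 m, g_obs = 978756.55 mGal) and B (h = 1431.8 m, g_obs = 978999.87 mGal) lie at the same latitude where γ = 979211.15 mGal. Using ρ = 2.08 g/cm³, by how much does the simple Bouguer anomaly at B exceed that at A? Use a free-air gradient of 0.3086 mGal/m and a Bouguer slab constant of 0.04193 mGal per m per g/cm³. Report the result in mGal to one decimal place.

Δg_SB(A) = 978756.55 − 979211.15 + 0.3086×2136.1 − 0.04193×2.08×2136.1 = 18.30 mGal
Δg_SB(B) = 978999.87 − 979211.15 + 0.3086×1431.8 − 0.04193×2.08×1431.8 = 105.70 mGal
Difference = 105.70 − (18.30) = 87.40 mGal

87.4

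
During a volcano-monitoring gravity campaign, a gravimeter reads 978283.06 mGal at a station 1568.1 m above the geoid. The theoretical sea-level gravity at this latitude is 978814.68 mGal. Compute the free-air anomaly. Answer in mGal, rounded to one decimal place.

Free-air correction = 0.3086 × 1568.1 = 483.92 mGal
Free-air anomaly = 978283.06 − 978814.68 + (483.92) = -47.70 mGal

-47.7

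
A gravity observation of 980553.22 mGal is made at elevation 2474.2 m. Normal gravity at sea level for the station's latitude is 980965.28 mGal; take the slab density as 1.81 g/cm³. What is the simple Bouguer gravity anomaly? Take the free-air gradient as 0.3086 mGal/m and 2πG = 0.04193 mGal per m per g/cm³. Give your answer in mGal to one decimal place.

163.7

Free-air correction = 0.3086 × 2474.2 = 763.54 mGal
Free-air anomaly = 980553.22 − 980965.28 + (763.54) = 351.48 mGal
Bouguer slab correction = 0.04193 × 1.81 × 2474.2 = 187.78 mGal
Simple Bouguer anomaly = 351.48 − (187.78) = 163.70 mGal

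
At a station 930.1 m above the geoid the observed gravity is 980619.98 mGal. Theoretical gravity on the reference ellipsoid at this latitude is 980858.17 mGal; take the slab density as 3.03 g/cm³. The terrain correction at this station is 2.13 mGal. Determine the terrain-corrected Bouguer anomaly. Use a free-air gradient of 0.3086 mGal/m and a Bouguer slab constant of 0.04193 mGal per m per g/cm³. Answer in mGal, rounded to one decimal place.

-67.2

Free-air correction = 0.3086 × 930.1 = 287.03 mGal
Free-air anomaly = 980619.98 − 980858.17 + (287.03) = 48.84 mGal
Bouguer slab correction = 0.04193 × 3.03 × 930.1 = 118.17 mGal
Simple Bouguer anomaly = 48.84 − (118.17) = -69.33 mGal
Complete Bouguer anomaly = -69.33 + 2.13 = -67.20 mGal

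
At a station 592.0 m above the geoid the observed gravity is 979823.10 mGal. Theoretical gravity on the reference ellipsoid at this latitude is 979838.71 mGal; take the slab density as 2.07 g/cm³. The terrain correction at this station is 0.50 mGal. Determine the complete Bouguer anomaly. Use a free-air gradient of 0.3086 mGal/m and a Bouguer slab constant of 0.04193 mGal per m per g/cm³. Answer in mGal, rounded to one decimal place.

116.2

Free-air correction = 0.3086 × 592.0 = 182.69 mGal
Free-air anomaly = 979823.10 − 979838.71 + (182.69) = 167.08 mGal
Bouguer slab correction = 0.04193 × 2.07 × 592.0 = 51.38 mGal
Simple Bouguer anomaly = 167.08 − (51.38) = 115.70 mGal
Complete Bouguer anomaly = 115.70 + 0.50 = 116.20 mGal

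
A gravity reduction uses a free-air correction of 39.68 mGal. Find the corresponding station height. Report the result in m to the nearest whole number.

129

h = 39.68 / 0.3086 = 128.58 m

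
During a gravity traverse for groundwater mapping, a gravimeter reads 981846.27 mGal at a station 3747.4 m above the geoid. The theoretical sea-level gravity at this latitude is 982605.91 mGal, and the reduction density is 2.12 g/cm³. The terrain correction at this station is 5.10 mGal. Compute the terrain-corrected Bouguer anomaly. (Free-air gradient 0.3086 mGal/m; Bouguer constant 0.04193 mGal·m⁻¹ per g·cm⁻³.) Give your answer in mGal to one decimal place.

Free-air correction = 0.3086 × 3747.4 = 1156.45 mGal
Free-air anomaly = 981846.27 − 982605.91 + (1156.45) = 396.81 mGal
Bouguer slab correction = 0.04193 × 2.12 × 3747.4 = 333.11 mGal
Simple Bouguer anomaly = 396.81 − (333.11) = 63.70 mGal
Complete Bouguer anomaly = 63.70 + 5.10 = 68.80 mGal

68.8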